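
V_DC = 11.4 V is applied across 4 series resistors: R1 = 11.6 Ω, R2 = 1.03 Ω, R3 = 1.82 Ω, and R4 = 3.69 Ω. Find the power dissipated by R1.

P ≈ 4.58 W

Series current I = V_DC/ΣR = 11.4/18.14 = 0.6284 A.
V(R1) = I·R = 7.290 V; P = V·I = 7.290 × 0.6284 = 4.581 W.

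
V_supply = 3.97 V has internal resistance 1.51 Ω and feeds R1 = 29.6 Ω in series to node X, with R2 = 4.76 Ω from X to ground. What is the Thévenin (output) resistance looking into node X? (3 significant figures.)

R_th ≈ 4.13 Ω

R1' = 1.51 + 29.6 = 31.11 Ω (source resistance + R1).
Looking into X with the source shorted: R_th = R1'·R2/(R1'+R2) = 31.11 × 4.76/35.87 = 4.128 Ω.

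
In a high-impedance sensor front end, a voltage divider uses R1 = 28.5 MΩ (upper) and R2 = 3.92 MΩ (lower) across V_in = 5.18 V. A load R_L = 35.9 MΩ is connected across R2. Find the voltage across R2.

First combine the lower leg with the load: R2 ‖ R_L = 3.534 MΩ.
Then V_out = V_in · R2'/(R1 + R2') = 5.18 × 3.534/32.03 = 0.5715 V.
(Unloaded it would be 0.626 V; the load pulls it down.)

V_out ≈ 0.571 V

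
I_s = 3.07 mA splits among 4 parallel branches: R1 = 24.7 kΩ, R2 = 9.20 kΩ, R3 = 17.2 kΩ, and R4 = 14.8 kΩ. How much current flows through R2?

ΣG = 1/24.7 + 1/9.20 + 1/17.2 + 1/14.8 = 0.2749.
By the current-divider rule, I = I_s · G_k/ΣG = 3.07 × 0.3954 = 1.214 mA.

I ≈ 1.21 mA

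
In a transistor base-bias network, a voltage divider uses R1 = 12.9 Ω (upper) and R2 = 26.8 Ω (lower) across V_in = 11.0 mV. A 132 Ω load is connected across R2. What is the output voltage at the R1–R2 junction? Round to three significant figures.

First combine the lower leg with the load: R2 ‖ R_L = 22.28 Ω.
Then V_out = V_in · R2'/(R1 + R2') = 11.0 × 22.28/35.18 = 6.966 mV.
(Unloaded it would be 7.43 mV; the load pulls it down.)

V_out ≈ 6.97 mV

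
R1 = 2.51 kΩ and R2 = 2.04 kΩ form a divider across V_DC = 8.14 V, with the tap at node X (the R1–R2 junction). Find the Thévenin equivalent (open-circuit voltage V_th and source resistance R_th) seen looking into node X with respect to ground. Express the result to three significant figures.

V_th ≈ 3.65 V, R_th ≈ 1.13 kΩ

Open-circuit (no load on X): V_th = V_DC · R2/(R1 + R2) = 8.14 × 2.04/(2.510 + 2.04) = 3.650 V.
With V_DC suppressed (replaced by a short), R_th = R1 ‖ R2 = (2.510 × 2.04)/(2.510 + 2.04) = 1.125 kΩ.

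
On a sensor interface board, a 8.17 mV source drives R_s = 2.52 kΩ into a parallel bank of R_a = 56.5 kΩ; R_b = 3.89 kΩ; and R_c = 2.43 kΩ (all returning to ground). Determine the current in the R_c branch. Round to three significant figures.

I ≈ 1.23 µA

Equivalent of the parallel group: R_p = 1.457 kΩ.
V_A = 8.17 × 1.457/3.977 = 2.993 mV.
I(R_c) = V_A / R_c = 2.993/2.43 = 1.232 µA.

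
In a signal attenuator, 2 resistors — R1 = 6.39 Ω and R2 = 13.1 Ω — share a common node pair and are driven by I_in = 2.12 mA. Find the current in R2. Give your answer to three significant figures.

I ≈ 0.695 mA

Two-branch current divider: I_k = I_in · R_other/(R_1 + R_2).
So I = 2.12 × 6.39/19.49 = 0.6951 mA.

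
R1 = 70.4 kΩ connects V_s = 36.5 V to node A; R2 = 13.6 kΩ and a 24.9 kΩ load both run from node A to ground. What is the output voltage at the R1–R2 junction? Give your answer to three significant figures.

V_out ≈ 4.05 V

The load sits in parallel with R2, giving an effective lower resistance R2' = R2·R_L/(R2+R_L) = 8.796 kΩ.
Then V_out = V_s · R2'/(R1 + R2') = 36.5 × 8.796/79.20 = 4.054 V.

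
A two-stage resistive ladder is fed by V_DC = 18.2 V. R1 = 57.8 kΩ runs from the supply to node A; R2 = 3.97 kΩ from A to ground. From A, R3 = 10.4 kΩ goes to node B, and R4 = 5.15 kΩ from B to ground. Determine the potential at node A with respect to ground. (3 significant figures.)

The second stage (R3 + R4 = 15.55 kΩ) loads node A in parallel with R2.
Effective lower resistance at A: R2 ‖ 15.55 = 3.163 kΩ.
First divider: V_A = V_DC · 3.163/(57.8 + 3.163) = 0.9442 V.

V_A ≈ 0.944 V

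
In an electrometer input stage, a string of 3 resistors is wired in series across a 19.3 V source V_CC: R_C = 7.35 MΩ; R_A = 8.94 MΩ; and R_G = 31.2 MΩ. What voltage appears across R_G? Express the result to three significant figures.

V ≈ 12.7 V

Series total: ΣR = 7.35 + 8.94 + 31.2 = 47.49 MΩ.
By the voltage-divider rule, V = 19.3 × 31.20/47.49 = 12.68 V.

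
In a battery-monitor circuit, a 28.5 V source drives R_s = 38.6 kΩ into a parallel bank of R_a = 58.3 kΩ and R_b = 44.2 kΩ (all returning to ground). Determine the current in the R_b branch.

Parallel bank: R_p = 1/(1/58.3 + 1/44.2) = 25.14 kΩ.
V_A = 28.5 × 25.14/63.74 = 11.24 V.
Branch current I = V_A/R_b = 11.24/44.2 = 0.2543 mA.

I ≈ 0.254 mA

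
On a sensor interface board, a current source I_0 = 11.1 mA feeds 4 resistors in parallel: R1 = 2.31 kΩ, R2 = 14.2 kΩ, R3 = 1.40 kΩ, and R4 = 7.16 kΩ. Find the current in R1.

Total conductance ΣG = 1/2.31 + 1/14.2 + 1/1.40 + 1/7.16 = 1.357 (units of 1/kΩ).
R1 takes the fraction G_k/ΣG = 0.4329/1.357 = 0.3189, so I = 11.1 × 0.3189 = 3.540 mA.

I ≈ 3.54 mA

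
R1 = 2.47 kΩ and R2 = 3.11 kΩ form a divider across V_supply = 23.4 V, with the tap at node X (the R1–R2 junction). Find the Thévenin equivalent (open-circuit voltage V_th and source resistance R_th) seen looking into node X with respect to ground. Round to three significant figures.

V_th ≈ 13.0 V, R_th ≈ 1.38 kΩ

Open-circuit (no load on X): V_th = V_supply · R2/(R1 + R2) = 23.4 × 3.11/(2.470 + 3.11) = 13.04 V.
Looking into X with the source shorted: R_th = R1·R2/(R1+R2) = 2.470 × 3.11/5.580 = 1.377 kΩ.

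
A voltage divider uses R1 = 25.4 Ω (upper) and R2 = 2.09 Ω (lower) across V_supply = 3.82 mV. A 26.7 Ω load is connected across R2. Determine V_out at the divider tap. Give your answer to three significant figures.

V_out ≈ 0.271 mV

R2 ‖ R_L = (2.09 × 26.7)/(2.09 + 26.7) = 1.938 Ω.
Now apply the divider: V_out = 3.82 × 0.07090 = 0.2708 mV.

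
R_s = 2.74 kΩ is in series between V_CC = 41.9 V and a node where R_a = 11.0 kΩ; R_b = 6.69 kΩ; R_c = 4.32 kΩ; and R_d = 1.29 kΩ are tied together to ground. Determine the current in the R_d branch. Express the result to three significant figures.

I ≈ 7.35 mA

Parallel bank: R_p = 1/(1/11.0 + 1/6.69 + 1/4.32 + 1/1.29) = 0.8019 kΩ.
Node voltage V_A = V_CC · R_p/(R_s + R_p) = 41.9 × 0.2264 = 9.486 V.
I(R_d) = V_A / R_d = 9.486/1.29 = 7.354 mA.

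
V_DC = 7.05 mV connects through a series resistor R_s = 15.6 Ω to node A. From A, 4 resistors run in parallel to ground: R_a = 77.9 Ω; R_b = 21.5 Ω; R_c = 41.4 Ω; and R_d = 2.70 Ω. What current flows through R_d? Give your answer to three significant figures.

I ≈ 0.323 mA

Combine the parallel branches: R_p = (1/77.9 + 1/21.5 + 1/41.4 + 1/2.70)⁻¹ = 2.203 Ω.
V_A by voltage divider: V_A = 7.05 × 2.203/(15.6 + 2.203) = 0.8725 mV.
Branch current I = V_A/R_d = 0.8725/2.70 = 0.3231 mA.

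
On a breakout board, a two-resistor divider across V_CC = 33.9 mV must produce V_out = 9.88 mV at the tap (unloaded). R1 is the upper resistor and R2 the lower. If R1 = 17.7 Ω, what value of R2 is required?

V_out/V_CC = R2/(R1+R2) = 0.2914.
Rearranging, R2 = R1·k/(1−k) = 17.7 × 0.4113 = 7.280 Ω.

R2 ≈ 7.28 Ω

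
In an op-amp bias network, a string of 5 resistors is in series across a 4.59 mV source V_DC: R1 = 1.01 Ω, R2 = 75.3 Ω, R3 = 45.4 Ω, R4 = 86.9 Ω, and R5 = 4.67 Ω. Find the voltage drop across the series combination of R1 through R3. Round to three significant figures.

V ≈ 2.62 mV

Total series resistance ΣR = 1.01 + 75.3 + 45.4 + 86.9 + 4.67 = 213.3 Ω.
R_{R1..R3} = 1.01 + 75.3 + 45.4 = 121.7 Ω.
Voltage divider: V = V_DC · (121.7 / 213.3) = 4.59 × 0.5707 = 2.619 mV.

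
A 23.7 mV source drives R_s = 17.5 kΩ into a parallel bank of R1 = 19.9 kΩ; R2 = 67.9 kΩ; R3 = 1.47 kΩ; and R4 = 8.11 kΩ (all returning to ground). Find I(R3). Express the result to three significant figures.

Parallel bank: R_p = 1/(1/19.9 + 1/67.9 + 1/1.47 + 1/8.11) = 1.151 kΩ.
Node voltage V_A = V_s · R_p/(R_s + R_p) = 23.7 × 0.06173 = 1.463 mV.
Branch current I = V_A/R3 = 1.463/1.47 = 0.9952 µA.

I ≈ 0.995 µA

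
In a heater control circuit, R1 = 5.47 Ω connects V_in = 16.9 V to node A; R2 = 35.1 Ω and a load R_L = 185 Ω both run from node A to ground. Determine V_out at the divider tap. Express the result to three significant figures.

V_out ≈ 14.3 V

R2 ‖ R_L = (35.1 × 185)/(35.1 + 185) = 29.50 Ω.
Then V_out = V_in · R2'/(R1 + R2') = 16.9 × 29.50/34.97 = 14.26 V.
(Unloaded it would be 14.6 V; the load pulls it down.)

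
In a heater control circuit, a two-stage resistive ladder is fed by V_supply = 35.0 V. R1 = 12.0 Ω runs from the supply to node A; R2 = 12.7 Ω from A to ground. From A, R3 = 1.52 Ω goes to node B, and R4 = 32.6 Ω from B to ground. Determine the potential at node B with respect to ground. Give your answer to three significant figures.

V_B ≈ 14.6 V

Looking into the second stage from A: R3 + R4 = 34.12 Ω appears in parallel with R2.
R2 ‖ (R3+R4) = 9.255 Ω.
So V_A = 35.0 × 0.4354 = 15.24 V.
Then the unloaded second divider: V_B = V_A × R4/(R3+R4) = 15.24 × 0.9555 = 14.56 V.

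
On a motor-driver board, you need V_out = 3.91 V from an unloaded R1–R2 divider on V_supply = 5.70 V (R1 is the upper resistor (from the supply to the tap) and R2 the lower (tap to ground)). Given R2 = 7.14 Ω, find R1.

V_out/V_supply = R2/(R1+R2) = 0.6860.
So R1 = R2 · (V_supply/V_out − 1) = 7.14 × (5.70/3.91 − 1) = 7.14 × 0.4578 = 3.269 Ω.

R1 ≈ 3.27 Ω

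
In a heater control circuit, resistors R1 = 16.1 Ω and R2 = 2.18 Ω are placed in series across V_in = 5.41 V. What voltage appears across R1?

V ≈ 4.76 V

Series total: ΣR = 16.1 + 2.18 = 18.28 Ω.
V = V_in · R/ΣR = 5.41 × 0.8807 = 4.765 V.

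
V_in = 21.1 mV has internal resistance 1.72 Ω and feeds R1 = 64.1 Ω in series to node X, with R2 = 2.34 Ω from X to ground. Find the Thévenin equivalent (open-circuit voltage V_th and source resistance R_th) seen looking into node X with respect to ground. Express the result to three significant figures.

R1' = 1.72 + 64.1 = 65.82 Ω (source resistance + R1).
Open-circuit (no load on X): V_th = V_in · R2/(R1' + R2) = 21.1 × 2.34/(65.82 + 2.34) = 0.7244 mV.
With V_in suppressed (replaced by a short), R_th = R1' ‖ R2 = (65.82 × 2.34)/(65.82 + 2.34) = 2.260 Ω.

V_th ≈ 0.724 mV, R_th ≈ 2.26 Ω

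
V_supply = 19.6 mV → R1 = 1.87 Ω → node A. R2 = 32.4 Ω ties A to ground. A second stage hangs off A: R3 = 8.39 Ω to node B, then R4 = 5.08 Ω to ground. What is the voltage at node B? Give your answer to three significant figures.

Node A sees R2 in parallel with the series input of stage 2, R3 + R4 = 13.47 Ω.
Effective lower resistance at A: R2 ‖ 13.47 = 9.514 Ω.
So V_A = 19.6 × 0.8357 = 16.38 mV.
V_B = V_A × 0.3771 = 6.178 mV.

V_B ≈ 6.18 mV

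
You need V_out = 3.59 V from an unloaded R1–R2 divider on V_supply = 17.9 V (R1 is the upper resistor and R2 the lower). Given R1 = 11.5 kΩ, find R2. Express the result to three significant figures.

V_out/V_supply = R2/(R1+R2) = 0.2006.
Rearranging, R2 = R1·k/(1−k) = 11.5 × 0.2509 = 2.885 kΩ.

R2 ≈ 2.89 kΩ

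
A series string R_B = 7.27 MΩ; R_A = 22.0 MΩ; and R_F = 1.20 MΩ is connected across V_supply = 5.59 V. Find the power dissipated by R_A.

The common current is I = 5.59/30.47 = 0.1835 µA.
P(R_A) = I²·R_A = (0.1835)² × 22.0 = 0.7405 µW.

P ≈ 0.740 µW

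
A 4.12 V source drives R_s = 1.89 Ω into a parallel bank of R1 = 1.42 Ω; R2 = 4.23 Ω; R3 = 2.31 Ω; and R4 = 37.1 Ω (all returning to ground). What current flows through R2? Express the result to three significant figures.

I ≈ 0.267 A

Parallel bank: R_p = 1/(1/1.42 + 1/4.23 + 1/2.31 + 1/37.1) = 0.7140 Ω.
Node voltage V_A = V_in · R_p/(R_s + R_p) = 4.12 × 0.2742 = 1.130 V.
Branch current I = V_A/R2 = 1.130/4.23 = 0.2671 A.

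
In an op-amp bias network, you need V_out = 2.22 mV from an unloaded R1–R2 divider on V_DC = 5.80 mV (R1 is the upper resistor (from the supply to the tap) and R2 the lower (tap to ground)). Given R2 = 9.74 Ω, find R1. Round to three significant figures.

R1 ≈ 15.7 Ω

Required fraction k = V_out/V_DC = 0.3828.
Rearranging, R1 = R2·(1−k)/k = 9.74 × 1.613 = 15.71 Ω.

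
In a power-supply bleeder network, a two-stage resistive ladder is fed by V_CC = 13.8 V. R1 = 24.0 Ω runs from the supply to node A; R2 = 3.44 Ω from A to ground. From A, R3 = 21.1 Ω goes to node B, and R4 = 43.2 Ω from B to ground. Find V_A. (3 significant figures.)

V_A ≈ 1.65 V

Node A sees R2 in parallel with the series input of stage 2, R3 + R4 = 64.30 Ω.
R2 ‖ (R3+R4) = 3.265 Ω.
V_A = 13.8 × 3.265/(24.0 + 3.265) = 1.653 V.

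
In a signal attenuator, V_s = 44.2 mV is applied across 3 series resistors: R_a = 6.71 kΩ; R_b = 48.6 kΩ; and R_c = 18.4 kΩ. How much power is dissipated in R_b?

ΣR = 73.71 kΩ → I = 44.2/73.71 = 0.5996 µA.
V(R_b) = I·R = 29.14 mV; P = V·I = 29.14 × 0.5996 = 17.48 nW.

P ≈ 17.5 nW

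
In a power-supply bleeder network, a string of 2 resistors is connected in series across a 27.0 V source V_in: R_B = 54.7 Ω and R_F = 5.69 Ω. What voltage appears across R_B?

V ≈ 24.5 V

ΣR = 54.7 + 5.69 = 60.39 Ω.
By the voltage-divider rule, V = 27.0 × 54.70/60.39 = 24.46 V.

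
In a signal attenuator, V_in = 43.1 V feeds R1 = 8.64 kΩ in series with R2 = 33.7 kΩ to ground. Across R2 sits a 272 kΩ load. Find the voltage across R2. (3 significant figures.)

R2 ‖ R_L = (33.7 × 272)/(33.7 + 272) = 29.98 kΩ.
Voltage divider with the loaded lower leg: V_out = 43.1 × 29.98/(8.64 + 29.98) = 43.1 × 0.7763 = 33.46 V.

V_out ≈ 33.5 V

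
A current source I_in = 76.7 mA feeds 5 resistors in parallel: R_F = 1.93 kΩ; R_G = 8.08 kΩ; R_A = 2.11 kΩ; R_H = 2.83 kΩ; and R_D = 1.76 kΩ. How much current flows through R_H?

I ≈ 13.3 mA

ΣG = 1/1.93 + 1/8.08 + 1/2.11 + 1/2.83 + 1/1.76 = 2.037.
Current divider: I(R_H) = I_in · G_k/ΣG = 76.7 × (0.3534/2.037) = 76.7 × 0.1734 = 13.30 mA.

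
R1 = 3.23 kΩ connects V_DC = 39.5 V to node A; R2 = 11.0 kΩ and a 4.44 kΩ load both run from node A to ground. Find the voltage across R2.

V_out ≈ 19.5 V

R2 ‖ R_L = (11.0 × 4.44)/(11.0 + 4.44) = 3.163 kΩ.
Voltage divider with the loaded lower leg: V_out = 39.5 × 3.163/(3.23 + 3.163) = 39.5 × 0.4948 = 19.54 V.
(Unloaded it would be 30.5 V; the load pulls it down.)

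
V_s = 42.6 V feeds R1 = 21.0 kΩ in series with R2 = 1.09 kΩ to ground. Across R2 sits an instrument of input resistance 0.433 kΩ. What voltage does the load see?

V_out ≈ 0.620 V

R2 ‖ R_L = (1.09 × 0.433)/(1.09 + 0.433) = 0.3099 kΩ.
Voltage divider with the loaded lower leg: V_out = 42.6 × 0.3099/(21.0 + 0.3099) = 42.6 × 0.01454 = 0.6195 V.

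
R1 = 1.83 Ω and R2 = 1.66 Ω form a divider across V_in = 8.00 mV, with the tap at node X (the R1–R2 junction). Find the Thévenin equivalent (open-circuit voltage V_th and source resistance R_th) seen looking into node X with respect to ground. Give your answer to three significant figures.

V_th ≈ 3.81 mV, R_th ≈ 0.870 Ω

With X open, the divider is unloaded: V_th = 8.00 × 1.66/3.490 = 3.805 mV.
With V_in suppressed (replaced by a short), R_th = R1 ‖ R2 = (1.830 × 1.66)/(1.830 + 1.66) = 0.8704 Ω.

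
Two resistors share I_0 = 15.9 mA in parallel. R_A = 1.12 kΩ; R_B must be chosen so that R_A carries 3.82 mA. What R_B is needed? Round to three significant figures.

In a two-way split, I_A/I_0 = R_B/(R_A + R_B).
3.82/15.9 = R_B/(R_A + R_B) → R_B = R_A · (0.2403)/(1 − 0.2403) = 1.12 × 0.3162 = 0.3542 kΩ.

R_B ≈ 0.354 kΩ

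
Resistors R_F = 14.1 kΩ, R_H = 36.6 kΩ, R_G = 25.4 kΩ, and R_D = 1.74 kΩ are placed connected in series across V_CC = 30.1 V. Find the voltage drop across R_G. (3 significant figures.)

ΣR = 14.1 + 36.6 + 25.4 + 1.74 = 77.84 kΩ.
By the voltage-divider rule, V = 30.1 × 25.40/77.84 = 9.822 V.

V ≈ 9.82 V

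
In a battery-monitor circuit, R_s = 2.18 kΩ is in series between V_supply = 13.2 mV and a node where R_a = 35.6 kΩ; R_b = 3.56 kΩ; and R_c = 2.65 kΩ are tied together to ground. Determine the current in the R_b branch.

I ≈ 1.49 µA

Parallel bank: R_p = 1/(1/35.6 + 1/3.56 + 1/2.65) = 1.457 kΩ.
V_A by voltage divider: V_A = 13.2 × 1.457/(2.18 + 1.457) = 5.288 mV.
I(R_b) = V_A / R_b = 5.288/3.56 = 1.485 µA.
(Equivalently: I_total = 3.629 µA, then current-divider fraction G_k/ΣG = 0.4093.)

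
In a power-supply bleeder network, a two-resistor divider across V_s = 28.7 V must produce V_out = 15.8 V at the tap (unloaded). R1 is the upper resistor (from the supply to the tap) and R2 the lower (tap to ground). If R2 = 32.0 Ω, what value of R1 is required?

V_out/V_s = R2/(R1+R2) = 0.5505.
Rearranging, R1 = R2·(1−k)/k = 32.0 × 0.8165 = 26.13 Ω.

R1 ≈ 26.1 Ω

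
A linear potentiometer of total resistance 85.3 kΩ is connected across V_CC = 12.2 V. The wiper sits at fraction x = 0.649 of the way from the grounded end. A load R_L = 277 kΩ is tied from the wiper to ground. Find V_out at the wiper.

The pot divides into 29.94 kΩ above the wiper and 55.36 kΩ below.
R_L loads the lower segment: effective lower R = 46.14 kΩ.
Loaded-divider output: V_out = 12.2 × 0.6065 = 7.399 V.

V_out ≈ 7.40 V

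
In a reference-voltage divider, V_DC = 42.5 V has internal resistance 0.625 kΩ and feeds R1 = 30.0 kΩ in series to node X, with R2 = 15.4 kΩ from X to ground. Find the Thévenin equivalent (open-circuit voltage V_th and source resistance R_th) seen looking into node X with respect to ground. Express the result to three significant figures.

R1' = 0.625 + 30.0 = 30.62 kΩ (source resistance + R1).
Open-circuit (no load on X): V_th = V_DC · R2/(R1' + R2) = 42.5 × 15.4/(30.62 + 15.4) = 14.22 V.
With V_DC suppressed (replaced by a short), R_th = R1' ‖ R2 = (30.62 × 15.4)/(30.62 + 15.4) = 10.25 kΩ.

V_th ≈ 14.2 V, R_th ≈ 10.2 kΩ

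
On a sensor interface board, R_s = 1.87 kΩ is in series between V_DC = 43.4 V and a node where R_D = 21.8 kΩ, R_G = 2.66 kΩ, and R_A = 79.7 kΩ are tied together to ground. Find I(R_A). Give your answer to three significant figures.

I ≈ 0.300 mA

Equivalent of the parallel group: R_p = 2.302 kΩ.
V_A by voltage divider: V_A = 43.4 × 2.302/(1.87 + 2.302) = 23.95 V.
Branch current I = V_A/R_A = 23.95/79.7 = 0.3005 mA.
(Check via current divider: I_total = 10.40 mA; share G_k/ΣG = 0.02889 → same result.)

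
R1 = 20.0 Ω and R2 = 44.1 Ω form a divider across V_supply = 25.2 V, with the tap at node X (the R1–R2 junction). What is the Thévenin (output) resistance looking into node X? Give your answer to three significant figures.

Looking into X with the source shorted: R_th = R1·R2/(R1+R2) = 20.00 × 44.1/64.10 = 13.76 Ω.

R_th ≈ 13.8 Ω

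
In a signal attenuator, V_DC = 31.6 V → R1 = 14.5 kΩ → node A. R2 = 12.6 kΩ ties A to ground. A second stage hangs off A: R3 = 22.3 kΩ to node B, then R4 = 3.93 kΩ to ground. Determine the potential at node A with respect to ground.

The second stage (R3 + R4 = 26.23 kΩ) loads node A in parallel with R2.
Effective lower resistance at A: R2 ‖ 26.23 = 8.511 kΩ.
First divider: V_A = V_DC · 8.511/(14.5 + 8.511) = 11.69 V.

V_A ≈ 11.7 V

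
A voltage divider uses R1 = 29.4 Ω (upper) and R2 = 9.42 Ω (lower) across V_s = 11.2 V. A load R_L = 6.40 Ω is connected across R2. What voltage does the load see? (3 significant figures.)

R2 ‖ R_L = (9.42 × 6.40)/(9.42 + 6.40) = 3.811 Ω.
Voltage divider with the loaded lower leg: V_out = 11.2 × 3.811/(29.4 + 3.811) = 11.2 × 0.1147 = 1.285 V.
(Unloaded it would be 2.72 V; the load pulls it down.)

V_out ≈ 1.29 V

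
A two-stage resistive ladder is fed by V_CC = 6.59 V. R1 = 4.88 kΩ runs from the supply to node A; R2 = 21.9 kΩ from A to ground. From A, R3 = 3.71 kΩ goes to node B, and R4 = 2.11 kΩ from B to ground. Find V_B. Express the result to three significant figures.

V_B ≈ 1.16 V

The second stage (R3 + R4 = 5.820 kΩ) loads node A in parallel with R2.
Effective lower resistance at A: R2 ‖ 5.820 = 4.598 kΩ.
First divider: V_A = V_CC · 4.598/(4.88 + 4.598) = 3.197 V.
V_B = V_A × 0.3625 = 1.159 V.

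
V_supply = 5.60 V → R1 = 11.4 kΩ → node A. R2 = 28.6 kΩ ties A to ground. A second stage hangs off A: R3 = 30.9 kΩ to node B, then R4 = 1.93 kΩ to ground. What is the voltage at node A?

V_A ≈ 3.21 V

Looking into the second stage from A: R3 + R4 = 32.83 kΩ appears in parallel with R2.
Effective lower resistance at A: R2 ‖ 32.83 = 15.28 kΩ.
First divider: V_A = V_supply · 15.28/(11.4 + 15.28) = 3.208 V.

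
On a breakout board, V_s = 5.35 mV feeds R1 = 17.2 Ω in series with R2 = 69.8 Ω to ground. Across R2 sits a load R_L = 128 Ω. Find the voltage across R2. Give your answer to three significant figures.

V_out ≈ 3.87 mV

First combine the lower leg with the load: R2 ‖ R_L = 45.17 Ω.
Now apply the divider: V_out = 5.35 × 0.7242 = 3.875 mV.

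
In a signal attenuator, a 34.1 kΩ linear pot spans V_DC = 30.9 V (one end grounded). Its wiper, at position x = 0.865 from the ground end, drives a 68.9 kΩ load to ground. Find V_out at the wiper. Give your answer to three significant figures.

Split the track: R_lower = x·R_p = 29.50 kΩ, R_upper = (1−x)·R_p = 4.604 kΩ.
R_L loads the lower segment: effective lower R = 20.65 kΩ.
V_out = 30.9 × 20.65/(4.604 + 20.65) = 25.27 V.

V_out ≈ 25.3 V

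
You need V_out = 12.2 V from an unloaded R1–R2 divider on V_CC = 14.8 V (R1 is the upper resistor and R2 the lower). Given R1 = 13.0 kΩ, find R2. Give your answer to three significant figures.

R2 ≈ 61.0 kΩ

The divider ratio is R2/(R1+R2) = 12.2/14.8 = 0.8243.
R2 = R1 · 0.8243/(1 − 0.8243) = 61.00 kΩ.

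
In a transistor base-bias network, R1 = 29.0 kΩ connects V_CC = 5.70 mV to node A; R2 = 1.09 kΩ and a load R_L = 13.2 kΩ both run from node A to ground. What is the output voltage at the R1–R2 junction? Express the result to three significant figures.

R2 ‖ R_L = (1.09 × 13.2)/(1.09 + 13.2) = 1.007 kΩ.
Now apply the divider: V_out = 5.70 × 0.03355 = 0.1913 mV.

V_out ≈ 0.191 mV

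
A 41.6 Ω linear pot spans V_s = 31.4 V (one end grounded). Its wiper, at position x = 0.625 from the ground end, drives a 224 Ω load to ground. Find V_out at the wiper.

Lower segment x·R_p = 26.00 Ω; upper segment (1−x)·R_p = 15.60 Ω.
R_L loads the lower segment: effective lower R = 23.30 Ω.
V_out = 31.4 × 23.30/(15.60 + 23.30) = 18.81 V.

V_out ≈ 18.8 V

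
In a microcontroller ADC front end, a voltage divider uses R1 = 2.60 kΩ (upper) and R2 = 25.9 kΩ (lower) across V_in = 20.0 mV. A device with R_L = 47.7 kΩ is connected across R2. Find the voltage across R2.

R2 ‖ R_L = (25.9 × 47.7)/(25.9 + 47.7) = 16.79 kΩ.
Then V_out = V_in · R2'/(R1 + R2') = 20.0 × 16.79/19.39 = 17.32 mV.

V_out ≈ 17.3 mV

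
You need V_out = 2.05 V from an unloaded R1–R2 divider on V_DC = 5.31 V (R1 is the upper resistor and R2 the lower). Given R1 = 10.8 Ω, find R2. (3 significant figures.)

Required fraction k = V_out/V_DC = 0.3861.
R2 = R1 · 0.3861/(1 − 0.3861) = 6.791 Ω.

R2 ≈ 6.79 Ω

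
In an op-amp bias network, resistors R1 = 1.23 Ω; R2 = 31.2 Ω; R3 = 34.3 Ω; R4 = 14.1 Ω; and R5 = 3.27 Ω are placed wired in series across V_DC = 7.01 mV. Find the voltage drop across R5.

ΣR = 1.23 + 31.2 + 34.3 + 14.1 + 3.27 = 84.10 Ω.
By the voltage-divider rule, V = 7.01 × 3.270/84.10 = 0.2726 mV.

V ≈ 0.273 mV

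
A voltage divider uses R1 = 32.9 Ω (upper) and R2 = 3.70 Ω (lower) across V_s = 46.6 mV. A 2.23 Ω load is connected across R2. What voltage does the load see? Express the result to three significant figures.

V_out ≈ 1.89 mV

First combine the lower leg with the load: R2 ‖ R_L = 1.391 Ω.
Now apply the divider: V_out = 46.6 × 0.04058 = 1.891 mV.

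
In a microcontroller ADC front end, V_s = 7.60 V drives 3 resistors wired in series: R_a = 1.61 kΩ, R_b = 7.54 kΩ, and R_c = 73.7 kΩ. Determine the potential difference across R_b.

V ≈ 0.692 V

Series total: ΣR = 1.61 + 7.54 + 73.7 = 82.85 kΩ.
Voltage divider: V = V_s · (7.540 / 82.85) = 7.60 × 0.09101 = 0.6917 V.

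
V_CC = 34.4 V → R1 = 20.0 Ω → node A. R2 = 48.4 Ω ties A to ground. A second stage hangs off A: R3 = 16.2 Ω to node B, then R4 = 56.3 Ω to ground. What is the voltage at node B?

Looking into the second stage from A: R3 + R4 = 72.50 Ω appears in parallel with R2.
R2 ‖ (R3+R4) = 29.02 Ω.
V_A = 34.4 × 29.02/(20.0 + 29.02) = 20.37 V.
V_B = V_A × 0.7766 = 15.82 V.

V_B ≈ 15.8 V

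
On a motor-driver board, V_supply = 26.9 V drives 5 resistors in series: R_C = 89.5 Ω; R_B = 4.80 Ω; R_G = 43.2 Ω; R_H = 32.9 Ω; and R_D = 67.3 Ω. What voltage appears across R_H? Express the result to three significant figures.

V ≈ 3.72 V

Series total: ΣR = 89.5 + 4.80 + 43.2 + 32.9 + 67.3 = 237.7 Ω.
V = V_supply · R/ΣR = 26.9 × 0.1384 = 3.723 V.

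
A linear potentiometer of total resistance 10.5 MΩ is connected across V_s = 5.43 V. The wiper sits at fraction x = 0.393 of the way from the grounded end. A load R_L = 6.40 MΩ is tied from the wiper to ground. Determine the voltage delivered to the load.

V_out ≈ 1.53 V

Lower segment x·R_p = 4.127 MΩ; upper segment (1−x)·R_p = 6.373 MΩ.
R_L loads the lower segment: effective lower R = 2.509 MΩ.
V_out = 5.43 × 2.509/(6.373 + 2.509) = 1.534 V.
(Unloaded: V_out = x·V_s = 2.13 V.)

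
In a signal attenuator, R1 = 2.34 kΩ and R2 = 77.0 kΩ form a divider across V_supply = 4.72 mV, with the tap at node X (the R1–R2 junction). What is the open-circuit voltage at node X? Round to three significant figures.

With X open, the divider is unloaded: V_th = 4.72 × 77.0/79.34 = 4.581 mV.

V_th ≈ 4.58 mV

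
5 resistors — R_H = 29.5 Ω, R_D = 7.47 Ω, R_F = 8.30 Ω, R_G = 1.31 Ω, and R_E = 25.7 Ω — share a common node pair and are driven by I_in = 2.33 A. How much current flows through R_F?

ΣG = 1/29.5 + 1/7.47 + 1/8.30 + 1/1.31 + 1/25.7 = 1.091.
Current divider: I(R_F) = I_in · G_k/ΣG = 2.33 × (0.1205/1.091) = 2.33 × 0.1105 = 0.2574 A.

I ≈ 0.257 A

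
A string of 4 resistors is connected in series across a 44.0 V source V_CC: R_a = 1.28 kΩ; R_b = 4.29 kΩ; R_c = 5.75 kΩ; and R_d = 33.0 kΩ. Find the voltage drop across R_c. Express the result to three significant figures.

Total series resistance ΣR = 1.28 + 4.29 + 5.75 + 33.0 = 44.32 kΩ.
V = V_CC · R/ΣR = 44.0 × 0.1297 = 5.708 V.

V ≈ 5.71 V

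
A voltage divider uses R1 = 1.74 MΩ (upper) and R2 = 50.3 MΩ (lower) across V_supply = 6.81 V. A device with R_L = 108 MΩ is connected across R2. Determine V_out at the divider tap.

V_out ≈ 6.48 V

The load sits in parallel with R2, giving an effective lower resistance R2' = R2·R_L/(R2+R_L) = 34.32 MΩ.
Now apply the divider: V_out = 6.81 × 0.9517 = 6.481 V.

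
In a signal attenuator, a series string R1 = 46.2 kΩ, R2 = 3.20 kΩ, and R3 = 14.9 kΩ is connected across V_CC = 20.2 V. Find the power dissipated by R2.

P ≈ 0.316 mW

The common current is I = 20.2/64.30 = 0.3142 mA.
V(R2) = I·R = 1.005 V; P = V·I = 1.005 × 0.3142 = 0.3158 mW.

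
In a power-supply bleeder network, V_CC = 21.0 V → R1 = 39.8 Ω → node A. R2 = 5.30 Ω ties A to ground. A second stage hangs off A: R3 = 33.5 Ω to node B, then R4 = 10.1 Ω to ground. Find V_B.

V_B ≈ 0.516 V

Looking into the second stage from A: R3 + R4 = 43.60 Ω appears in parallel with R2.
R2 ‖ (R3+R4) = 4.726 Ω.
So V_A = 21.0 × 0.1061 = 2.229 V.
V_B = V_A × 0.2317 = 0.5163 V.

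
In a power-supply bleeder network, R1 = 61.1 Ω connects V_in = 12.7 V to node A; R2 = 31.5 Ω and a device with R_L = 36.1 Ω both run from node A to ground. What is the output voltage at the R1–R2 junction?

V_out ≈ 2.74 V

First combine the lower leg with the load: R2 ‖ R_L = 16.82 Ω.
Then V_out = V_in · R2'/(R1 + R2') = 12.7 × 16.82/77.92 = 2.742 V.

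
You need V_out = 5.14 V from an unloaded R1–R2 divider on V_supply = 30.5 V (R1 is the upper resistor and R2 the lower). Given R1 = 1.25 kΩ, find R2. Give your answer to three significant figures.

V_out/V_supply = R2/(R1+R2) = 0.1685.
So R2 = R1 · V_out/(V_supply − V_out) = 1.25 × 5.14/(30.5 − 5.14) = 1.25 × 0.2027 = 0.2534 kΩ.

R2 ≈ 0.253 kΩ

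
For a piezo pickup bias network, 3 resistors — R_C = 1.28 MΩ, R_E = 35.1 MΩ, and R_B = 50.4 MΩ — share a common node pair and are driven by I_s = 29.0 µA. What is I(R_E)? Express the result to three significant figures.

I ≈ 0.996 µA

Conductances: ΣG = 1/1.28 + 1/35.1 + 1/50.4 = 0.8296 (1/MΩ).
Current divider: I(R_E) = I_s · G_k/ΣG = 29.0 × (0.02849/0.8296) = 29.0 × 0.03434 = 0.9959 µA.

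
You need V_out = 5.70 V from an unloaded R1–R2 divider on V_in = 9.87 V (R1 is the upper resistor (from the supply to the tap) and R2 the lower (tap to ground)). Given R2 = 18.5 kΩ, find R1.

R1 ≈ 13.5 kΩ

The divider ratio is R2/(R1+R2) = 5.70/9.87 = 0.5775.
Rearranging, R1 = R2·(1−k)/k = 18.5 × 0.7316 = 13.53 kΩ.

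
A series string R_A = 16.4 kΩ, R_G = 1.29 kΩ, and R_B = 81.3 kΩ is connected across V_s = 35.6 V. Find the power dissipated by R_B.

P ≈ 10.5 mW

ΣR = 98.99 kΩ → I = 35.6/98.99 = 0.3596 mA.
V(R_B) = I·R = 29.24 V; P = V·I = 29.24 × 0.3596 = 10.51 mW.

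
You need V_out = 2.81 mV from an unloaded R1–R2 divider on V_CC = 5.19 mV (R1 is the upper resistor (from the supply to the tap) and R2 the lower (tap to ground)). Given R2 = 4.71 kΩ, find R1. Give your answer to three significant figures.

R1 ≈ 3.99 kΩ

The divider ratio is R2/(R1+R2) = 2.81/5.19 = 0.5414.
R1 = R2·(1/k − 1) = 4.71 × 0.8470 = 3.989 kΩ.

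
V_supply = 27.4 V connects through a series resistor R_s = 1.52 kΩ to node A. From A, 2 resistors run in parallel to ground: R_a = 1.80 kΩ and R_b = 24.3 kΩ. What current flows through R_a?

I ≈ 7.98 mA

Combine the parallel branches: R_p = (1/1.80 + 1/24.3)⁻¹ = 1.676 kΩ.
V_A by voltage divider: V_A = 27.4 × 1.676/(1.52 + 1.676) = 14.37 V.
Branch current I = V_A/R_a = 14.37/1.80 = 7.982 mA.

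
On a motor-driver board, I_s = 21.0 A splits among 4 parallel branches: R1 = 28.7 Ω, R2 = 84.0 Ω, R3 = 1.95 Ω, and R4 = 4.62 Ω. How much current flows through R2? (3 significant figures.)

ΣG = 1/28.7 + 1/84.0 + 1/1.95 + 1/4.62 = 0.7760.
By the current-divider rule, I = I_s · G_k/ΣG = 21.0 × 0.01534 = 0.3222 A.

I ≈ 0.322 A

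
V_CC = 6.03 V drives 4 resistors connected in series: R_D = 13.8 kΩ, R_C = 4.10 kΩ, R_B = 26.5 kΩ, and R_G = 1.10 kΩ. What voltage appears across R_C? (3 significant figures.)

V ≈ 0.543 V

Total series resistance ΣR = 13.8 + 4.10 + 26.5 + 1.10 = 45.50 kΩ.
Voltage divider: V = V_CC · (4.100 / 45.50) = 6.03 × 0.09011 = 0.5434 V.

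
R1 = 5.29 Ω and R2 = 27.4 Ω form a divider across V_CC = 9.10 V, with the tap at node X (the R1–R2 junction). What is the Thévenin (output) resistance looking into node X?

R_th ≈ 4.43 Ω

Zeroing V_CC shorts the top of R1 to ground, so R_th = R1 ‖ R2 = 4.434 Ω.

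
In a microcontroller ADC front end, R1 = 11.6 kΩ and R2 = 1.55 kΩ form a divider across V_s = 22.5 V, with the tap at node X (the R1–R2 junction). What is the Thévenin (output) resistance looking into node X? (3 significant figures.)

R_th ≈ 1.37 kΩ

With V_s suppressed (replaced by a short), R_th = R1 ‖ R2 = (11.60 × 1.55)/(11.60 + 1.55) = 1.367 kΩ.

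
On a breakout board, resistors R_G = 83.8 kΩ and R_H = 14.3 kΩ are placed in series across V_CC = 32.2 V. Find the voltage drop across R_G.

Total series resistance ΣR = 83.8 + 14.3 = 98.10 kΩ.
Voltage divider: V = V_CC · (83.80 / 98.10) = 32.2 × 0.8542 = 27.51 V.

V ≈ 27.5 V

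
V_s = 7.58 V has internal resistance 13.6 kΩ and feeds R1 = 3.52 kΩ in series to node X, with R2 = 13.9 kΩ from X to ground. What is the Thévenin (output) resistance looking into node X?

R_th ≈ 7.67 kΩ

R1' = 13.6 + 3.52 = 17.12 kΩ (source resistance + R1).
Looking into X with the source shorted: R_th = R1'·R2/(R1'+R2) = 17.12 × 13.9/31.02 = 7.671 kΩ.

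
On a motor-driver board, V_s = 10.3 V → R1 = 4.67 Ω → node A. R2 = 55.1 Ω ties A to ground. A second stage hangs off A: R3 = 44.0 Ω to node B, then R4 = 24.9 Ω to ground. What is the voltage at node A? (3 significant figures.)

V_A ≈ 8.94 V

The second stage (R3 + R4 = 68.90 Ω) loads node A in parallel with R2.
Effective lower resistance at A: R2 ‖ 68.90 = 30.62 Ω.
V_A = 10.3 × 30.62/(4.67 + 30.62) = 8.937 V.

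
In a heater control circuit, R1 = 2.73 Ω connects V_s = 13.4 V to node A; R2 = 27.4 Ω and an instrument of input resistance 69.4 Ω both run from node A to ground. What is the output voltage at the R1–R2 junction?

V_out ≈ 11.8 V

First combine the lower leg with the load: R2 ‖ R_L = 19.64 Ω.
Then V_out = V_s · R2'/(R1 + R2') = 13.4 × 19.64/22.37 = 11.76 V.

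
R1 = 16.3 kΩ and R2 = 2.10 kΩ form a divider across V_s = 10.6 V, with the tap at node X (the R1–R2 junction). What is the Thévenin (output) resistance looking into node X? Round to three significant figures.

R_th ≈ 1.86 kΩ

Looking into X with the source shorted: R_th = R1·R2/(R1+R2) = 16.30 × 2.10/18.40 = 1.860 kΩ.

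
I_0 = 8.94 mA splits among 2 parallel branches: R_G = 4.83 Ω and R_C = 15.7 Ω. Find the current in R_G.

I ≈ 6.84 mA

Two-branch current divider: I_k = I_0 · R_other/(R_1 + R_2).
So I = 8.94 × 15.7/20.53 = 6.837 mA.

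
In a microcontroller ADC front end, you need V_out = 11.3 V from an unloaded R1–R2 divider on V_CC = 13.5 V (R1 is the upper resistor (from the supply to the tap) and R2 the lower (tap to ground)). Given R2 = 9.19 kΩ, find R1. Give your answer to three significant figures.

V_out/V_CC = R2/(R1+R2) = 0.8370.
Rearranging, R1 = R2·(1−k)/k = 9.19 × 0.1947 = 1.789 kΩ.

R1 ≈ 1.79 kΩ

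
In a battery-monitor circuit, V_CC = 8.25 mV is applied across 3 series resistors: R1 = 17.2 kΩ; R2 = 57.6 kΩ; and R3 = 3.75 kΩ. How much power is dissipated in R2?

The common current is I = 8.25/78.55 = 0.1050 µA.
V(R2) = I·R = 6.050 mV; P = V·I = 6.050 × 0.1050 = 0.6354 nW.

P ≈ 0.635 nW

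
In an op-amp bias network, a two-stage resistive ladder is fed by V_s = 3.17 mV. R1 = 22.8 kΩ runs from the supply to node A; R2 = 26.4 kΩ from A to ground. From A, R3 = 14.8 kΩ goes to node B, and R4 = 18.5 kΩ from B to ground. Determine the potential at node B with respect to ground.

V_B ≈ 0.691 mV

The second stage (R3 + R4 = 33.30 kΩ) loads node A in parallel with R2.
Effective lower resistance at A: R2 ‖ 33.30 = 14.73 kΩ.
V_A = 3.17 × 14.73/(22.8 + 14.73) = 1.244 mV.
Then the unloaded second divider: V_B = V_A × R4/(R3+R4) = 1.244 × 0.5556 = 0.6911 mV.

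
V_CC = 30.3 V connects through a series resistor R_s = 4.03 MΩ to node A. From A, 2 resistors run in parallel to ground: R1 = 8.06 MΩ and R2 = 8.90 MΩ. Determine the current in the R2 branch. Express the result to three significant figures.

Equivalent of the parallel group: R_p = 4.230 MΩ.
V_A = 30.3 × 4.230/8.260 = 15.52 V.
I(R2) = V_A / R2 = 15.52/8.90 = 1.743 µA.

I ≈ 1.74 µA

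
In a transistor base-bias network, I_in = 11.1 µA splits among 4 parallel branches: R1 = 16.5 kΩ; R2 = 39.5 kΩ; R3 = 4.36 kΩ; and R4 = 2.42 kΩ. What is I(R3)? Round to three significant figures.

Total conductance ΣG = 1/16.5 + 1/39.5 + 1/4.36 + 1/2.42 = 0.7285 (units of 1/kΩ).
By the current-divider rule, I = I_in · G_k/ΣG = 11.1 × 0.3148 = 3.495 µA.

I ≈ 3.49 µA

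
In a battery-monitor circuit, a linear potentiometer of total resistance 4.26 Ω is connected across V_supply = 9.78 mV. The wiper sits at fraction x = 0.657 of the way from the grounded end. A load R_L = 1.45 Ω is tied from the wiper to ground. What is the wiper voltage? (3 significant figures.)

Split the track: R_lower = x·R_p = 2.799 Ω, R_upper = (1−x)·R_p = 1.461 Ω.
R_L loads the lower segment: effective lower R = 0.9552 Ω.
Loaded-divider output: V_out = 9.78 × 0.3953 = 3.866 mV.

V_out ≈ 3.87 mV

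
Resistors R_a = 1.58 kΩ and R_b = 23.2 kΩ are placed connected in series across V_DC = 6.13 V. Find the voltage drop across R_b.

V ≈ 5.74 V

Total series resistance ΣR = 1.58 + 23.2 = 24.78 kΩ.
By the voltage-divider rule, V = 6.13 × 23.20/24.78 = 5.739 V.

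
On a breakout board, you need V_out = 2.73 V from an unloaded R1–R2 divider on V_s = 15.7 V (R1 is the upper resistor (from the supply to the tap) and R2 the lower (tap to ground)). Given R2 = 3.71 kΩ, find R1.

Required fraction k = V_out/V_s = 0.1739.
R1 = R2·(1/k − 1) = 3.71 × 4.751 = 17.63 kΩ.

R1 ≈ 17.6 kΩ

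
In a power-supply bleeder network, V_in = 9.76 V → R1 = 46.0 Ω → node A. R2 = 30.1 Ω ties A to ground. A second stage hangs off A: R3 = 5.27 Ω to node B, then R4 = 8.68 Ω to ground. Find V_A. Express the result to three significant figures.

Node A sees R2 in parallel with the series input of stage 2, R3 + R4 = 13.95 Ω.
Effective lower resistance at A: R2 ‖ 13.95 = 9.532 Ω.
So V_A = 9.76 × 0.1717 = 1.675 V.

V_A ≈ 1.68 V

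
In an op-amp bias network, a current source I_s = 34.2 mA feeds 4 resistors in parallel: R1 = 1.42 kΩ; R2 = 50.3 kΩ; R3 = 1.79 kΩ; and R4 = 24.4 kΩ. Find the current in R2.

ΣG = 1/1.42 + 1/50.3 + 1/1.79 + 1/24.4 = 1.324.
R2 takes the fraction G_k/ΣG = 0.01988/1.324 = 0.01502, so I = 34.2 × 0.01502 = 0.5136 mA.

I ≈ 0.514 mA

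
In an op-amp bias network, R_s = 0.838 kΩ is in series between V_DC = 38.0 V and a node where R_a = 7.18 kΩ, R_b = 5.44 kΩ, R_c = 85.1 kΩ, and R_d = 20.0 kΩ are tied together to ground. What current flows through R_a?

I ≈ 4.00 mA

Equivalent of the parallel group: R_p = 2.598 kΩ.
Node voltage V_A = V_DC · R_p/(R_s + R_p) = 38.0 × 0.7561 = 28.73 V.
I(R_a) = V_A / R_a = 28.73/7.18 = 4.002 mA.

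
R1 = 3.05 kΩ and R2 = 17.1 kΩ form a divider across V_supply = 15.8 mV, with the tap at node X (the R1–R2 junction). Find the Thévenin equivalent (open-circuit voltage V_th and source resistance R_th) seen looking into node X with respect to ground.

V_th ≈ 13.4 mV, R_th ≈ 2.59 kΩ

With X open, the divider is unloaded: V_th = 15.8 × 17.1/20.15 = 13.41 mV.
With V_supply suppressed (replaced by a short), R_th = R1 ‖ R2 = (3.050 × 17.1)/(3.050 + 17.1) = 2.588 kΩ.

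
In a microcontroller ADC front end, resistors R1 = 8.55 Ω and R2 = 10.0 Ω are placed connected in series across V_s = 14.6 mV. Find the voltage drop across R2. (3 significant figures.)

V ≈ 7.87 mV

ΣR = 8.55 + 10.0 = 18.55 Ω.
V = V_s · R/ΣR = 14.6 × 0.5391 = 7.871 mV.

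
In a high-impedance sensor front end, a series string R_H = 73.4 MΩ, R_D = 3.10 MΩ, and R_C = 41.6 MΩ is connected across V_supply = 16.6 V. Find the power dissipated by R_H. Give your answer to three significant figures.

Series current I = V_supply/ΣR = 16.6/118.1 = 0.1406 µA.
P = I²R = 0.01976 × 73.4 = 1.450 µW.

P ≈ 1.45 µW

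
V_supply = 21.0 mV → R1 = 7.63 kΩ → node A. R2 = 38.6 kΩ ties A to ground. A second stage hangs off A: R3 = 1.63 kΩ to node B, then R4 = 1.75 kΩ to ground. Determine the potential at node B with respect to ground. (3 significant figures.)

Node A sees R2 in parallel with the series input of stage 2, R3 + R4 = 3.380 kΩ.
Effective lower resistance at A: R2 ‖ 3.380 = 3.108 kΩ.
So V_A = 21.0 × 0.2894 = 6.078 mV.
V_B = V_A × 0.5178 = 3.147 mV.

V_B ≈ 3.15 mV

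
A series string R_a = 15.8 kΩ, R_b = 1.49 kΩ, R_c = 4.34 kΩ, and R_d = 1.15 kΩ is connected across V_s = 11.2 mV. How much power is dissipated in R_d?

P ≈ 0.278 nW

ΣR = 22.78 kΩ → I = 11.2/22.78 = 0.4917 µA.
P(R_d) = I²·R_d = (0.4917)² × 1.15 = 0.2780 nW.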